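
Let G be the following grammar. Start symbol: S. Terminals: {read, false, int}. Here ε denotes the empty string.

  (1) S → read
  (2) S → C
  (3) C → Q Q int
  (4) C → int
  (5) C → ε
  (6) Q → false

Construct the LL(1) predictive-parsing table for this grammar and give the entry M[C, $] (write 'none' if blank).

FIRST(Q) = {false}
FIRST(C) = {ε, false, int}  (via Q Q int)
FIRST(S) = {ε, false, int, read}  (via C)
FOLLOW(S) includes $ since S is the start symbol.
FOLLOW(S): S appears on no right-hand side. Thus FOLLOW(S) = {$}.
FOLLOW(C): in S→C, the suffix after C is empty, so FOLLOW(C) ⊇ FOLLOW(S) = {$}. Thus FOLLOW(C) = {$}.
For C → Q Q int: FIRST(Q Q int) = {false}, so it goes in M[C, t] for t ∈ {false}.
For C → int: FIRST(int) = {int}, so it goes in M[C, t] for t ∈ {int}.
For C → ε: FIRST(ε) = {ε}, so it goes in M[C, t] for t ∈ {}; since ε ∈ FIRST, also for every t ∈ FOLLOW(C) = {$}.

C → ε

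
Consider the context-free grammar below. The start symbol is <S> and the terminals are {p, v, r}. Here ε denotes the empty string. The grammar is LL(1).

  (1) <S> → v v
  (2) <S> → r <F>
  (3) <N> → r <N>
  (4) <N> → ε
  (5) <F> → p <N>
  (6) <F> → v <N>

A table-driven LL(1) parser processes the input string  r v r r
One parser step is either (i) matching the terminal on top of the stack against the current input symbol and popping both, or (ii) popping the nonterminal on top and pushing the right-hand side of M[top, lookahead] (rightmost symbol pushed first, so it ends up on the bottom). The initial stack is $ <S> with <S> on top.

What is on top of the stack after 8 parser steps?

     Stack    Input      Action
  1  $ <S>    r v r r $  expand <S> → r <F>
  2  $ <F> r  r v r r $  match r
  3  $ <F>    v r r $    expand <F> → v <N>
  4  $ <N> v  v r r $    match v
  5  $ <N>    r r $      expand <N> → r <N>
  6  $ <N> r  r r $      match r
  7  $ <N>    r $        expand <N> → r <N>
  8  $ <N> r  r $        match r
Stack after step 8: $ <N> (top = <N>).

<N>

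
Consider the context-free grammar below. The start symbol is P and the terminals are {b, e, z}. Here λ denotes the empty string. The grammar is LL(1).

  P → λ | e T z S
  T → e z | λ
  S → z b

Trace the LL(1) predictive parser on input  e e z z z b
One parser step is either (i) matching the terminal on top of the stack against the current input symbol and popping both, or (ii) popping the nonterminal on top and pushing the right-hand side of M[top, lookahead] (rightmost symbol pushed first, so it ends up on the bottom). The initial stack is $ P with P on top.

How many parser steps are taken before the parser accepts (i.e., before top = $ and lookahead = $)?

9

     Stack      Input          Action
  1  $ P        e e z z z b $  expand P → e T z S
  2  $ S z T e  e e z z z b $  match e
  3  $ S z T    e z z z b $    expand T → e z
  4  $ S z z e  e z z z b $    match e
  5  $ S z z    z z z b $      match z
  6  $ S z      z z b $        match z
  7  $ S        z b $          expand S → z b
  8  $ b z      z b $          match z
  9  $ b        b $            match b
Accept reached after 9 steps.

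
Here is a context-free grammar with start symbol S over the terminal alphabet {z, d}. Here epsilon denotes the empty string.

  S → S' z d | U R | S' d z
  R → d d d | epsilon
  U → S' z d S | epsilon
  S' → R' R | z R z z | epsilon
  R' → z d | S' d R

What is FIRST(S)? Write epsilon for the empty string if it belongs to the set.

{epsilon, d, z}

FIRST(R): from R→d d d we get {d}; from R→epsilon we get {epsilon}. So FIRST(R) = {epsilon, d}.
FIRST(S): from S→S' z d we get {d, z}; from S→U R we get {epsilon, d, z}; from S→S' d z we get {d, z}. So FIRST(S) = {epsilon, d, z}.
FIRST(U): from U→S' z d S we get {d, z}; from U→epsilon we get {epsilon}. So FIRST(U) = {epsilon, d, z}.
FIRST(S'): from S'→R' R we get {d, z}; from S'→z R z z we get {z}; from S'→epsilon we get {epsilon}. So FIRST(S') = {epsilon, d, z}.
FIRST(R'): from R'→z d we get {z}; from R'→S' d R we get {d, z}. So FIRST(R') = {d, z}.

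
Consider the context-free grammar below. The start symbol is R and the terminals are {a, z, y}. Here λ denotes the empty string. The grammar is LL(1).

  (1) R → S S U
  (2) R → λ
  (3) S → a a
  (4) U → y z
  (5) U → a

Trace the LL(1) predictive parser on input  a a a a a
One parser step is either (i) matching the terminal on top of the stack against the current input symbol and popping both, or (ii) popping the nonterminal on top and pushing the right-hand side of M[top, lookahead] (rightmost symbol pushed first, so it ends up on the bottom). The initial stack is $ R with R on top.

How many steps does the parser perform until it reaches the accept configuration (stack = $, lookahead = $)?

9

step 1: stack=$ R  input=a a a a a $  — expand R → S S U
step 2: stack=$ U S S  input=a a a a a $  — expand S → a a
step 3: stack=$ U S a a  input=a a a a a $  — match a
step 4: stack=$ U S a  input=a a a a $  — match a
step 5: stack=$ U S  input=a a a $  — expand S → a a
step 6: stack=$ U a a  input=a a a $  — match a
step 7: stack=$ U a  input=a a $  — match a
step 8: stack=$ U  input=a $  — expand U → a
step 9: stack=$ a  input=a $  — match a
Accept reached after 9 steps.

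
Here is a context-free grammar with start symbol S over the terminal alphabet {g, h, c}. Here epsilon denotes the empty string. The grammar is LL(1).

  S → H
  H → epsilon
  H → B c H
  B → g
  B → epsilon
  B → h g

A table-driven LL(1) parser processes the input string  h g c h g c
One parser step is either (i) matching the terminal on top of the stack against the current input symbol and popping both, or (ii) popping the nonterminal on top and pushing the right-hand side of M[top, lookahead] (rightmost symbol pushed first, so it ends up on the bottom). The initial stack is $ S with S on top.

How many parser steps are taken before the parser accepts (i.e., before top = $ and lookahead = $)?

12

step 1: stack=$ S  input=h g c h g c $  — expand S → H
step 2: stack=$ H  input=h g c h g c $  — expand H → B c H
step 3: stack=$ H c B  input=h g c h g c $  — expand B → h g
step 4: stack=$ H c g h  input=h g c h g c $  — match h
step 5: stack=$ H c g  input=g c h g c $  — match g
step 6: stack=$ H c  input=c h g c $  — match c
step 7: stack=$ H  input=h g c $  — expand H → B c H
step 8: stack=$ H c B  input=h g c $  — expand B → h g
step 9: stack=$ H c g h  input=h g c $  — match h
step 10: stack=$ H c g  input=g c $  — match g
step 11: stack=$ H c  input=c $  — match c
step 12: stack=$ H  input=$  — expand H → epsilon
Accept reached after 12 steps.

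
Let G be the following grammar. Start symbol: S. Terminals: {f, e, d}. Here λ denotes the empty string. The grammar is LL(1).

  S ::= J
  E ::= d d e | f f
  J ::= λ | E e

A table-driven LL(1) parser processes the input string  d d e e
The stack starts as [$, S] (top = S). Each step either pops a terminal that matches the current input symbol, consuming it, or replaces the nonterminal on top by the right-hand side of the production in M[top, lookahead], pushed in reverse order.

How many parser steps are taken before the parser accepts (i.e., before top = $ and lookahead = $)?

     Stack      Input      Action
  1  $ S        d d e e $  expand S ::= J
  2  $ J        d d e e $  expand J ::= E e
  3  $ e E      d d e e $  expand E ::= d d e
  4  $ e e d d  d d e e $  match d
  5  $ e e d    d e e $    match d
  6  $ e e      e e $      match e
  7  $ e        e $        match e
Accept reached after 7 steps.

7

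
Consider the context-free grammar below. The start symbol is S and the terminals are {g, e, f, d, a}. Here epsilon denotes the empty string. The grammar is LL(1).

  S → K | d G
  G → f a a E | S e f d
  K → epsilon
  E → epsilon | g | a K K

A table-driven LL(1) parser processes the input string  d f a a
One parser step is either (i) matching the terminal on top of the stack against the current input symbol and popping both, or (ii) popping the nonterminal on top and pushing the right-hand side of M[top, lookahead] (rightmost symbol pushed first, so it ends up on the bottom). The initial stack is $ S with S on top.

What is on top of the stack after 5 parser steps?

a

step 1: stack=$ S  input=d f a a $  — expand S → d G
step 2: stack=$ G d  input=d f a a $  — match d
step 3: stack=$ G  input=f a a $  — expand G → f a a E
step 4: stack=$ E a a f  input=f a a $  — match f
step 5: stack=$ E a a  input=a a $  — match a
Stack after step 5: $ E a (top = a).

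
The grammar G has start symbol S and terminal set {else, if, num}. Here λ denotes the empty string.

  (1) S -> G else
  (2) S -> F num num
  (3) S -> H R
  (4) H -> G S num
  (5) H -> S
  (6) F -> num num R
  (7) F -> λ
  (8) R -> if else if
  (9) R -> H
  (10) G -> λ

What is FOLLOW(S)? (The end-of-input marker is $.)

{$, else, if, num}

FIRST(F) = {λ, num}
FIRST(G) = {λ}
FIRST(S) = {else, num}  (via G else, F num num, H R)
FIRST(H) = {else, num}  (via G S num, S)
FIRST(R) = {else, if, num}  (via H)
FOLLOW(S) includes $ since S is the start symbol.
FOLLOW(F): in S->F num num, F is followed by num num with FIRST {num}. Thus FOLLOW(F) = {num}.
FOLLOW(G): in S->G else, G is followed by else with FIRST {else}; in H->G S num, G is followed by S num with FIRST {else, num}. Thus FOLLOW(G) = {else, num}.
FOLLOW(S): in H->G S num, S is followed by num with FIRST {num}; in H->S, the suffix after S is empty, so FOLLOW(S) ⊇ FOLLOW(H) = {$, else, if, num}. Thus FOLLOW(S) = {$, else, if, num}.
FOLLOW(R): in S->H R, the suffix after R is empty, so FOLLOW(R) ⊇ FOLLOW(S) = {$, else, if, num}; in F->num num R, the suffix after R is empty, so FOLLOW(R) ⊇ FOLLOW(F) = {num}. Thus FOLLOW(R) = {$, else, if, num}.
FOLLOW(H): in S->H R, H is followed by R with FIRST {else, if, num}; in R->H, the suffix after H is empty, so FOLLOW(H) ⊇ FOLLOW(R) = {$, else, if, num}. Thus FOLLOW(H) = {$, else, if, num}.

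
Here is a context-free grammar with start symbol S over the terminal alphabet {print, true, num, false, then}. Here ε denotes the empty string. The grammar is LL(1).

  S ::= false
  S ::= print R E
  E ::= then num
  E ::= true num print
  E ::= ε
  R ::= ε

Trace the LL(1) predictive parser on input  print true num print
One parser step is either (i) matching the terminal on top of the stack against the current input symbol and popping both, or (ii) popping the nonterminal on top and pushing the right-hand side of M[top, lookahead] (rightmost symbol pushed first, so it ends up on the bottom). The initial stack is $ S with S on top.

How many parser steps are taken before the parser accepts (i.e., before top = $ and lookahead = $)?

     Stack             Input                   Action
  1  $ S               print true num print $  expand S ::= print R E
  2  $ E R print       print true num print $  match print
  3  $ E R             true num print $        expand R ::= ε
  4  $ E               true num print $        expand E ::= true num print
  5  $ print num true  true num print $        match true
  6  $ print num       num print $             match num
  7  $ print           print $                 match print
Accept reached after 7 steps.

7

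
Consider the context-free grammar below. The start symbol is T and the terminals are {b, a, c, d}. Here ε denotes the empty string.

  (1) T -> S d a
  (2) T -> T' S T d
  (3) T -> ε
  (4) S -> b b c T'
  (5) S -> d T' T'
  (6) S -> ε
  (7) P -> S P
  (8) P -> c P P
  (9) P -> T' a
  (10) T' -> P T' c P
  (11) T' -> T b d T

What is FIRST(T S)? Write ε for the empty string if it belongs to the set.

FIRST(S): from S->b b c T' we get {b}; from S->d T' T' we get {d}; from S->ε we get {ε}. So FIRST(S) = {ε, b, d}.
FIRST(T): from T->S d a we get {b, d}; from T->T' S T d we get {b, c, d}; from T->ε we get {ε}. So FIRST(T) = {ε, b, c, d}.
FIRST(P): from P->S P we get {b, c, d}; from P->c P P we get {c}; from P->T' a we get {b, c, d}. So FIRST(P) = {b, c, d}.
FIRST(T'): from T'->P T' c P we get {b, c, d}; from T'->T b d T we get {b, c, d}. So FIRST(T') = {b, c, d}.
FIRST(T S): take FIRST of each symbol in turn, carrying on past any symbol whose FIRST contains ε; result {ε, b, c, d}.

{ε, b, c, d}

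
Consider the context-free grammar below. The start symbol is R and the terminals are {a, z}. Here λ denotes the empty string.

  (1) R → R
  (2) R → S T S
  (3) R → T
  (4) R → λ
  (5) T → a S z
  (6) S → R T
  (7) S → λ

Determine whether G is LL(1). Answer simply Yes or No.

No

FIRST(R) = {λ, a}
FIRST(T) = {a}
FIRST(S) = {λ, a}
FOLLOW(R) = {$, a}
FOLLOW(T) = {$, a, z}
FOLLOW(S) = {$, a, z}
Cell M[R, $] receives both R → R and R → λ — the grammar is not LL(1).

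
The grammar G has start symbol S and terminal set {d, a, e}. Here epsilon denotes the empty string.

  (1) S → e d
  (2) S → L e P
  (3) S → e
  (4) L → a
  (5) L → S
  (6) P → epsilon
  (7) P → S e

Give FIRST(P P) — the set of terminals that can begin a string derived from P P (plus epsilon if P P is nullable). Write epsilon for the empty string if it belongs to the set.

FIRST(S) = {a, e}  (via L e P)
FIRST(L) = {a, e}  (via S)
FIRST(P) = {epsilon, a, e}  (via S e)
FIRST(P P): take FIRST of each symbol in turn, carrying on past any symbol whose FIRST contains epsilon; result {epsilon, a, e}.

{epsilon, a, e}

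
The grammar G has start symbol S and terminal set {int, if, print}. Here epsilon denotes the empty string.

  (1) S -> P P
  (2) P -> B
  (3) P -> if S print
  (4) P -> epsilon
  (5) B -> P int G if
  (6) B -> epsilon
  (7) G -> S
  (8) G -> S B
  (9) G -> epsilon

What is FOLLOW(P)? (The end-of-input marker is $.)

{$, if, int, print}

FIRST(S): from S->P P we get {epsilon, if, int}. So FIRST(S) = {epsilon, if, int}.
FIRST(P): from P->B we get {epsilon, if, int}; from P->if S print we get {if}; from P->epsilon we get {epsilon}. So FIRST(P) = {epsilon, if, int}.
FIRST(B): from B->P int G if we get {if, int}; from B->epsilon we get {epsilon}. So FIRST(B) = {epsilon, if, int}.
FIRST(G): from G->S we get {epsilon, if, int}; from G->S B we get {epsilon, if, int}; from G->epsilon we get {epsilon}. So FIRST(G) = {epsilon, if, int}.
FOLLOW(S) includes $ since S is the start symbol.
FOLLOW(G): in B->P int G if, G is followed by if with FIRST {if}. Thus FOLLOW(G) = {if}.
FOLLOW(S): in P->if S print, S is followed by print with FIRST {print}; in G->S, the suffix after S is empty, so FOLLOW(S) ⊇ FOLLOW(G) = {if}; in G->S B, S is followed by B with FIRST {epsilon, if, int}; in G->S B, the suffix after S is nullable, so FOLLOW(S) ⊇ FOLLOW(G) = {if}. Thus FOLLOW(S) = {$, if, int, print}.
FOLLOW(P): in S->P P (occurrence 1), P is followed by P with FIRST {epsilon, if, int}; in S->P P (occurrence 1), the suffix after P is nullable, so FOLLOW(P) ⊇ FOLLOW(S) = {$, if, int, print}; in S->P P (occurrence 2), the suffix after P is empty, so FOLLOW(P) ⊇ FOLLOW(S) = {$, if, int, print}; in B->P int G if, P is followed by int G if with FIRST {int}. Thus FOLLOW(P) = {$, if, int, print}.
FOLLOW(B): in P->B, the suffix after B is empty, so FOLLOW(B) ⊇ FOLLOW(P) = {$, if, int, print}; in G->S B, the suffix after B is empty, so FOLLOW(B) ⊇ FOLLOW(G) = {if}. Thus FOLLOW(B) = {$, if, int, print}.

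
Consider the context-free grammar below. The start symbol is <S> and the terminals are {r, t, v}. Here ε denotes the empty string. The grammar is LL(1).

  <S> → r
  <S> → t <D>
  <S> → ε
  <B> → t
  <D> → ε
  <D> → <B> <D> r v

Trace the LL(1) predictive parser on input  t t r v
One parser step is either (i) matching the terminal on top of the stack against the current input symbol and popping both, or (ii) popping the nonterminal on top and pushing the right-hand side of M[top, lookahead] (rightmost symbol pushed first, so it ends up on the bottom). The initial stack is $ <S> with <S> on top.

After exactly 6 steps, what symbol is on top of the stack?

r

     Stack          Input      Action
  1  $ <S>          t t r v $  expand <S> → t <D>
  2  $ <D> t        t t r v $  match t
  3  $ <D>          t r v $    expand <D> → <B> <D> r v
  4  $ v r <D> <B>  t r v $    expand <B> → t
  5  $ v r <D> t    t r v $    match t
  6  $ v r <D>      r v $      expand <D> → ε
Stack after step 6: $ v r (top = r).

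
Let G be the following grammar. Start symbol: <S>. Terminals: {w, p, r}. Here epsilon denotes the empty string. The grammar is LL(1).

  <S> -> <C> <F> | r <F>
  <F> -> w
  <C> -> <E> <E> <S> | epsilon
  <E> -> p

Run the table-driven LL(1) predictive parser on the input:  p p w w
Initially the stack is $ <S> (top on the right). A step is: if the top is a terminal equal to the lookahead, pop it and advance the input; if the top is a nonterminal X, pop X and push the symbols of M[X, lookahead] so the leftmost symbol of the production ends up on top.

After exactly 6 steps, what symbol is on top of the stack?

<S>

     Stack              Input      Action
  1  $ <S>              p p w w $  expand <S> -> <C> <F>
  2  $ <F> <C>          p p w w $  expand <C> -> <E> <E> <S>
  3  $ <F> <S> <E> <E>  p p w w $  expand <E> -> p
  4  $ <F> <S> <E> p    p p w w $  match p
  5  $ <F> <S> <E>      p w w $    expand <E> -> p
  6  $ <F> <S> p        p w w $    match p
Stack after step 6: $ <F> <S> (top = <S>).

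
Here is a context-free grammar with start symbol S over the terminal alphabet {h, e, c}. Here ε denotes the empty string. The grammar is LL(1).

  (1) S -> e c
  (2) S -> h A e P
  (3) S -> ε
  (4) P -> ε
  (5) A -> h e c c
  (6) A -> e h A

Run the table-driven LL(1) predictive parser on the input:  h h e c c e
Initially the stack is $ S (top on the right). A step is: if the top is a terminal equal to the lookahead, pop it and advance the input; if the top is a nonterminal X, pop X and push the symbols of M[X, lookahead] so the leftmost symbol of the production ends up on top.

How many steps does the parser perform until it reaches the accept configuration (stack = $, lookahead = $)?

9

     Stack          Input          Action
  1  $ S            h h e c c e $  expand S -> h A e P
  2  $ P e A h      h h e c c e $  match h
  3  $ P e A        h e c c e $    expand A -> h e c c
  4  $ P e c c e h  h e c c e $    match h
  5  $ P e c c e    e c c e $      match e
  6  $ P e c c      c c e $        match c
  7  $ P e c        c e $          match c
  8  $ P e          e $            match e
  9  $ P            $              expand P -> ε
Accept reached after 9 steps.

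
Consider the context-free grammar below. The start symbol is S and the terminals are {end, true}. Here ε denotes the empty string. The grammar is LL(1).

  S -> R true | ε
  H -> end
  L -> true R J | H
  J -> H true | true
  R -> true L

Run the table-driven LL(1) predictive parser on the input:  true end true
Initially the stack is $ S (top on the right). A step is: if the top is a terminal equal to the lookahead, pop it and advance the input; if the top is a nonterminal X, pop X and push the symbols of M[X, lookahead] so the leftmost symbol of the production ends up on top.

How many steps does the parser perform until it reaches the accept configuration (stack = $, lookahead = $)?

7

step 1: stack=$ S  input=true end true $  — expand S -> R true
step 2: stack=$ true R  input=true end true $  — expand R -> true L
step 3: stack=$ true L true  input=true end true $  — match true
step 4: stack=$ true L  input=end true $  — expand L -> H
step 5: stack=$ true H  input=end true $  — expand H -> end
step 6: stack=$ true end  input=end true $  — match end
step 7: stack=$ true  input=true $  — match true
Accept reached after 7 steps.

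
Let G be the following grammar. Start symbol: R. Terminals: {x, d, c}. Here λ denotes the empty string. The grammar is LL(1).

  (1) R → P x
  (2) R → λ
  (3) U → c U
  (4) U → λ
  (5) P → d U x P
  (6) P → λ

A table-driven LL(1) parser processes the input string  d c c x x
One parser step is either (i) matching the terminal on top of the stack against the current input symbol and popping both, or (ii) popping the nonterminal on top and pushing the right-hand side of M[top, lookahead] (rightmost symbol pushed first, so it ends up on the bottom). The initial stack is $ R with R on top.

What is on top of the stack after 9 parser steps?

step 1: stack=$ R  input=d c c x x $  — expand R → P x
step 2: stack=$ x P  input=d c c x x $  — expand P → d U x P
step 3: stack=$ x P x U d  input=d c c x x $  — match d
step 4: stack=$ x P x U  input=c c x x $  — expand U → c U
step 5: stack=$ x P x U c  input=c c x x $  — match c
step 6: stack=$ x P x U  input=c x x $  — expand U → c U
step 7: stack=$ x P x U c  input=c x x $  — match c
step 8: stack=$ x P x U  input=x x $  — expand U → λ
step 9: stack=$ x P x  input=x x $  — match x
Stack after step 9: $ x P (top = P).

P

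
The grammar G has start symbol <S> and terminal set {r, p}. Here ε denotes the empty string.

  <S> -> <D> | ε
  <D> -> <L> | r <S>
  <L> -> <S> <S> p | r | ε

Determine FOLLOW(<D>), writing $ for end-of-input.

FIRST(<S>): from <S>-><D> we get {ε, p, r}; from <S>->ε we get {ε}. So FIRST(<S>) = {ε, p, r}.
FIRST(<L>): from <L>-><S> <S> p we get {p, r}; from <L>->r we get {r}; from <L>->ε we get {ε}. So FIRST(<L>) = {ε, p, r}.
FIRST(<D>): from <D>-><L> we get {ε, p, r}; from <D>->r <S> we get {r}. So FIRST(<D>) = {ε, p, r}.
FOLLOW(<S>) includes $ since <S> is the start symbol.
FOLLOW(<S>): in <D>->r <S>, the suffix after <S> is empty, so FOLLOW(<S>) ⊇ FOLLOW(<D>) = {$, p, r}; in <L>-><S> <S> p (occurrence 1), <S> is followed by <S> p with FIRST {p, r}; in <L>-><S> <S> p (occurrence 2), <S> is followed by p with FIRST {p}. Thus FOLLOW(<S>) = {$, p, r}.
FOLLOW(<D>): in <S>-><D>, the suffix after <D> is empty, so FOLLOW(<D>) ⊇ FOLLOW(<S>) = {$, p, r}. Thus FOLLOW(<D>) = {$, p, r}.
FOLLOW(<L>): in <D>-><L>, the suffix after <L> is empty, so FOLLOW(<L>) ⊇ FOLLOW(<D>) = {$, p, r}. Thus FOLLOW(<L>) = {$, p, r}.

{$, p, r}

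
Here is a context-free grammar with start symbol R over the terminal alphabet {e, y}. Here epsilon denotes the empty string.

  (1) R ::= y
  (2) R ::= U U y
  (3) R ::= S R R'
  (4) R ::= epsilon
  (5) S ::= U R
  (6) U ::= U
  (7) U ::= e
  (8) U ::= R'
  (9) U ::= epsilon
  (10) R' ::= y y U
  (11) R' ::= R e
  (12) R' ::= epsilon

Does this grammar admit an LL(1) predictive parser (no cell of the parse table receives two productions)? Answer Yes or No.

No

FIRST(R) = {epsilon, e, y}
FIRST(S) = {epsilon, e, y}
FIRST(U) = {epsilon, e, y}
FIRST(R') = {epsilon, e, y}
FOLLOW(R) = {$, e, y}
FOLLOW(S) = {$, e, y}
FOLLOW(U) = {$, e, y}
FOLLOW(R') = {$, e, y}
Cell M[R, $] receives both R ::= S R R' and R ::= epsilon — the grammar is not LL(1).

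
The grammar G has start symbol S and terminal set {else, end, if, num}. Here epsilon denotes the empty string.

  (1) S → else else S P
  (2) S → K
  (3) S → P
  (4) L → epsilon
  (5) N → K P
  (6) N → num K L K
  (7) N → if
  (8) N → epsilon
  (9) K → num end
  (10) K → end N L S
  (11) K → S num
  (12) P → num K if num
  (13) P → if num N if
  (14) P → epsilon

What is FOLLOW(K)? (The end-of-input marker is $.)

FIRST(L): from L→epsilon we get {epsilon}. So FIRST(L) = {epsilon}.
FIRST(P): from P→num K if num we get {num}; from P→if num N if we get {if}; from P→epsilon we get {epsilon}. So FIRST(P) = {epsilon, if, num}.
FIRST(S): from S→else else S P we get {else}; from S→K we get {else, end, if, num}; from S→P we get {epsilon, if, num}. So FIRST(S) = {epsilon, else, end, if, num}.
FIRST(K): from K→num end we get {num}; from K→end N L S we get {end}; from K→S num we get {else, end, if, num}. So FIRST(K) = {else, end, if, num}.
FIRST(N): from N→K P we get {else, end, if, num}; from N→num K L K we get {num}; from N→if we get {if}; from N→epsilon we get {epsilon}. So FIRST(N) = {epsilon, else, end, if, num}.
FOLLOW(S) includes $ since S is the start symbol.
FOLLOW(S): in S→else else S P, S is followed by P with FIRST {epsilon, if, num}; in S→else else S P, the suffix after S is nullable (adds nothing new); in K→end N L S, the suffix after S is empty, so FOLLOW(S) ⊇ FOLLOW(K) = {$, else, end, if, num}; in K→S num, S is followed by num with FIRST {num}. Thus FOLLOW(S) = {$, else, end, if, num}.
FOLLOW(L): in N→num K L K, L is followed by K with FIRST {else, end, if, num}; in K→end N L S, L is followed by S with FIRST {epsilon, else, end, if, num}; in K→end N L S, the suffix after L is nullable, so FOLLOW(L) ⊇ FOLLOW(K) = {$, else, end, if, num}. Thus FOLLOW(L) = {$, else, end, if, num}.
FOLLOW(N): in K→end N L S, N is followed by L S with FIRST {epsilon, else, end, if, num}; in K→end N L S, the suffix after N is nullable, so FOLLOW(N) ⊇ FOLLOW(K) = {$, else, end, if, num}; in P→if num N if, N is followed by if with FIRST {if}. Thus FOLLOW(N) = {$, else, end, if, num}.
FOLLOW(K): in S→K, the suffix after K is empty, so FOLLOW(K) ⊇ FOLLOW(S) = {$, else, end, if, num}; in N→K P, K is followed by P with FIRST {epsilon, if, num}; in N→K P, the suffix after K is nullable, so FOLLOW(K) ⊇ FOLLOW(N) = {$, else, end, if, num}; in N→num K L K (occurrence 1), K is followed by L K with FIRST {else, end, if, num}; in N→num K L K (occurrence 2), the suffix after K is empty, so FOLLOW(K) ⊇ FOLLOW(N) = {$, else, end, if, num}; in P→num K if num, K is followed by if num with FIRST {if}. Thus FOLLOW(K) = {$, else, end, if, num}.
FOLLOW(P): in S→else else S P, the suffix after P is empty, so FOLLOW(P) ⊇ FOLLOW(S) = {$, else, end, if, num}; in S→P, the suffix after P is empty, so FOLLOW(P) ⊇ FOLLOW(S) = {$, else, end, if, num}; in N→K P, the suffix after P is empty, so FOLLOW(P) ⊇ FOLLOW(N) = {$, else, end, if, num}. Thus FOLLOW(P) = {$, else, end, if, num}.

{$, else, end, if, num}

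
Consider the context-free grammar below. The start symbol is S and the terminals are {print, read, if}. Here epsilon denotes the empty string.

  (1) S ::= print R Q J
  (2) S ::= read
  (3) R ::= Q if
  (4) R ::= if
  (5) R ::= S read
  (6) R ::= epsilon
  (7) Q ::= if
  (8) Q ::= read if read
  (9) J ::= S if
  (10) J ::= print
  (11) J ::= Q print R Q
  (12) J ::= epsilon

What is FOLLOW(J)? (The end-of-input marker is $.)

{$, if, read}

FIRST(S) = {print, read}
FIRST(Q) = {if, read}
FIRST(R) = {epsilon, if, print, read}  (via Q if, S read)
FIRST(J) = {epsilon, if, print, read}  (via S if, Q print R Q)
FOLLOW(S) includes $ since S is the start symbol.
FOLLOW(S): in R::=S read, S is followed by read with FIRST {read}; in J::=S if, S is followed by if with FIRST {if}. Thus FOLLOW(S) = {$, if, read}.
FOLLOW(R): in S::=print R Q J, R is followed by Q J with FIRST {if, read}; in J::=Q print R Q, R is followed by Q with FIRST {if, read}. Thus FOLLOW(R) = {if, read}.
FOLLOW(J): in S::=print R Q J, the suffix after J is empty, so FOLLOW(J) ⊇ FOLLOW(S) = {$, if, read}. Thus FOLLOW(J) = {$, if, read}.
FOLLOW(Q): in S::=print R Q J, Q is followed by J with FIRST {epsilon, if, print, read}; in S::=print R Q J, the suffix after Q is nullable, so FOLLOW(Q) ⊇ FOLLOW(S) = {$, if, read}; in R::=Q if, Q is followed by if with FIRST {if}; in J::=Q print R Q (occurrence 1), Q is followed by print R Q with FIRST {print}; in J::=Q print R Q (occurrence 2), the suffix after Q is empty, so FOLLOW(Q) ⊇ FOLLOW(J) = {$, if, read}. Thus FOLLOW(Q) = {$, if, print, read}.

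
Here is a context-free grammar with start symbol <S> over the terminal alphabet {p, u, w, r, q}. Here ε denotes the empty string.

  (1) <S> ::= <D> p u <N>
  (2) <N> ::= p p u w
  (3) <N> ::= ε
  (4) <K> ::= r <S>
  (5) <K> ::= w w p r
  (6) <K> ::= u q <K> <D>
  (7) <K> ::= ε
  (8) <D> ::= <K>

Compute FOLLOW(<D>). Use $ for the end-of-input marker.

{p, r, u, w}

FIRST(<N>) = {ε, p}
FIRST(<K>) = {ε, r, u, w}
FIRST(<D>) = {ε, r, u, w}  (via <K>)
FIRST(<S>) = {p, r, u, w}  (via <D> p u <N>)
FOLLOW(<S>) includes $ since <S> is the start symbol.
FOLLOW(<S>): in <K>::=r <S>, the suffix after <S> is empty, so FOLLOW(<S>) ⊇ FOLLOW(<K>) = {p, r, u, w}. Thus FOLLOW(<S>) = {$, p, r, u, w}.
FOLLOW(<N>): in <S>::=<D> p u <N>, the suffix after <N> is empty, so FOLLOW(<N>) ⊇ FOLLOW(<S>) = {$, p, r, u, w}. Thus FOLLOW(<N>) = {$, p, r, u, w}.
FOLLOW(<K>): in <K>::=u q <K> <D>, <K> is followed by <D> with FIRST {ε, r, u, w}; in <K>::=u q <K> <D>, the suffix after <K> is nullable (adds nothing new); in <D>::=<K>, the suffix after <K> is empty, so FOLLOW(<K>) ⊇ FOLLOW(<D>) = {p, r, u, w}. Thus FOLLOW(<K>) = {p, r, u, w}.
FOLLOW(<D>): in <S>::=<D> p u <N>, <D> is followed by p u <N> with FIRST {p}; in <K>::=u q <K> <D>, the suffix after <D> is empty, so FOLLOW(<D>) ⊇ FOLLOW(<K>) = {p, r, u, w}. Thus FOLLOW(<D>) = {p, r, u, w}.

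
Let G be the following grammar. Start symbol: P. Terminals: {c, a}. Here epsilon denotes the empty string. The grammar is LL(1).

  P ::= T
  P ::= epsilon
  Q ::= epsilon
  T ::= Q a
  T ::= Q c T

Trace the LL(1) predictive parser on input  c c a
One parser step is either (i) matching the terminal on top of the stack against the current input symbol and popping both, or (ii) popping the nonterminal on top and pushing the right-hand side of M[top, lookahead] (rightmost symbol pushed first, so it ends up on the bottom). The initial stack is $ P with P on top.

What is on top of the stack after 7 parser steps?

     Stack    Input    Action
  1  $ P      c c a $  expand P ::= T
  2  $ T      c c a $  expand T ::= Q c T
  3  $ T c Q  c c a $  expand Q ::= epsilon
  4  $ T c    c c a $  match c
  5  $ T      c a $    expand T ::= Q c T
  6  $ T c Q  c a $    expand Q ::= epsilon
  7  $ T c    c a $    match c
Stack after step 7: $ T (top = T).

T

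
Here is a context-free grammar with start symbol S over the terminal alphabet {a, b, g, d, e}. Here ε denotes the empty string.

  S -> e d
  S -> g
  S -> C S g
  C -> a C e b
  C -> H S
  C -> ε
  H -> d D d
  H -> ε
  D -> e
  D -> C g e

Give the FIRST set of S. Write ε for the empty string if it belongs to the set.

FIRST(H): from H->d D d we get {d}; from H->ε we get {ε}. So FIRST(H) = {ε, d}.
FIRST(S): from S->e d we get {e}; from S->g we get {g}; from S->C S g we get {a, d, e, g}. So FIRST(S) = {a, d, e, g}.
FIRST(C): from C->a C e b we get {a}; from C->H S we get {a, d, e, g}; from C->ε we get {ε}. So FIRST(C) = {ε, a, d, e, g}.
FIRST(D): from D->e we get {e}; from D->C g e we get {a, d, e, g}. So FIRST(D) = {a, d, e, g}.

{a, d, e, g}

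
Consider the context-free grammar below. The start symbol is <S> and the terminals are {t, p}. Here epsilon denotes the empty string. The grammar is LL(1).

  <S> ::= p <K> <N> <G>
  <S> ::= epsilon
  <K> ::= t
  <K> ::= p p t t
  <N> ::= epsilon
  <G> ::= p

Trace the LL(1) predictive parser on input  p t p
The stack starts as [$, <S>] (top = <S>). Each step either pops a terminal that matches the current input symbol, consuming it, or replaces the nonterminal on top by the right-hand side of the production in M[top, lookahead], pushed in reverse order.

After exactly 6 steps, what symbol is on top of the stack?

p

     Stack            Input    Action
  1  $ <S>            p t p $  expand <S> ::= p <K> <N> <G>
  2  $ <G> <N> <K> p  p t p $  match p
  3  $ <G> <N> <K>    t p $    expand <K> ::= t
  4  $ <G> <N> t      t p $    match t
  5  $ <G> <N>        p $      expand <N> ::= epsilon
  6  $ <G>            p $      expand <G> ::= p
Stack after step 6: $ p (top = p).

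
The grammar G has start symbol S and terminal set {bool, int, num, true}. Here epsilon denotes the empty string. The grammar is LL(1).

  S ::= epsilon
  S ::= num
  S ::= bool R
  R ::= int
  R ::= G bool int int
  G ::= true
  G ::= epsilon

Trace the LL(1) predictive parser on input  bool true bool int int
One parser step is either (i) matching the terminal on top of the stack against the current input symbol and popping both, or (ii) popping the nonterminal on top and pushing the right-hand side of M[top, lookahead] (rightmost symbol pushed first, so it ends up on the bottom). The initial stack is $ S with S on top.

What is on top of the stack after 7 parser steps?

step 1: stack=$ S  input=bool true bool int int $  — expand S ::= bool R
step 2: stack=$ R bool  input=bool true bool int int $  — match bool
step 3: stack=$ R  input=true bool int int $  — expand R ::= G bool int int
step 4: stack=$ int int bool G  input=true bool int int $  — expand G ::= true
step 5: stack=$ int int bool true  input=true bool int int $  — match true
step 6: stack=$ int int bool  input=bool int int $  — match bool
step 7: stack=$ int int  input=int int $  — match int
Stack after step 7: $ int (top = int).

int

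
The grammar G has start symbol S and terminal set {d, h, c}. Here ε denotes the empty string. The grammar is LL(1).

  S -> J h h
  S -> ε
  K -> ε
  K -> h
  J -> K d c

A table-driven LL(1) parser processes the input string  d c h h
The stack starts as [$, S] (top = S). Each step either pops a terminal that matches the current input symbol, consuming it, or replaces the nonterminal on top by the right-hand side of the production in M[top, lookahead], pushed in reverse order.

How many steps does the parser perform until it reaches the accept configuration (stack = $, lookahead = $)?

7

     Stack        Input      Action
  1  $ S          d c h h $  expand S -> J h h
  2  $ h h J      d c h h $  expand J -> K d c
  3  $ h h c d K  d c h h $  expand K -> ε
  4  $ h h c d    d c h h $  match d
  5  $ h h c      c h h $    match c
  6  $ h h        h h $      match h
  7  $ h          h $        match h
Accept reached after 7 steps.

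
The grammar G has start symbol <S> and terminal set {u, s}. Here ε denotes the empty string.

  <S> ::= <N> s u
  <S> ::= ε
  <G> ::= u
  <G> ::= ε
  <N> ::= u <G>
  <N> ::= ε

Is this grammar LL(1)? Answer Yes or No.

FIRST(<S>) = {ε, s, u}
FIRST(<G>) = {ε, u}
FIRST(<N>) = {ε, u}
FOLLOW(<S>) = {$}
FOLLOW(<G>) = {s}
FOLLOW(<N>) = {s}
Each cell of M receives at most one production.

Yes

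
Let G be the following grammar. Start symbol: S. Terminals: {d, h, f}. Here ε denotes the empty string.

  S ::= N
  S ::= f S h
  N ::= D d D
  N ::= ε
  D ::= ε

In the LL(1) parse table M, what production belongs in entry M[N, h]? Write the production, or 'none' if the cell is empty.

N ::= ε

FIRST(D) = {ε}
FIRST(N) = {ε, d}  (via D d D)
FIRST(S) = {ε, d, f}  (via N)
FOLLOW(S) includes $ since S is the start symbol.
FOLLOW(S): in S::=f S h, S is followed by h with FIRST {h}. Thus FOLLOW(S) = {$, h}.
FOLLOW(N): in S::=N, the suffix after N is empty, so FOLLOW(N) ⊇ FOLLOW(S) = {$, h}. Thus FOLLOW(N) = {$, h}.
For N ::= D d D: FIRST(D d D) = {d}, so it goes in M[N, t] for t ∈ {d}.
For N ::= ε: FIRST(ε) = {ε}, so it goes in M[N, t] for t ∈ {}; since ε ∈ FIRST, also for every t ∈ FOLLOW(N) = {$, h}.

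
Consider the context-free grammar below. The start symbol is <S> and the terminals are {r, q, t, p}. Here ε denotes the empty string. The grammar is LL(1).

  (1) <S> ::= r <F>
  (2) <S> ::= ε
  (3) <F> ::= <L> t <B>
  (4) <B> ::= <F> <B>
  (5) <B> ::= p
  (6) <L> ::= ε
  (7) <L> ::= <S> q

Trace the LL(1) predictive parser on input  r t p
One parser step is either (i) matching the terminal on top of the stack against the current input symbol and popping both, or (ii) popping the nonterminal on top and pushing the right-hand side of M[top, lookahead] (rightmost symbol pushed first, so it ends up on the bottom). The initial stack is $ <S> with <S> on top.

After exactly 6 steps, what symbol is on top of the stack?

p

     Stack        Input    Action
  1  $ <S>        r t p $  expand <S> ::= r <F>
  2  $ <F> r      r t p $  match r
  3  $ <F>        t p $    expand <F> ::= <L> t <B>
  4  $ <B> t <L>  t p $    expand <L> ::= ε
  5  $ <B> t      t p $    match t
  6  $ <B>        p $      expand <B> ::= p
Stack after step 6: $ p (top = p).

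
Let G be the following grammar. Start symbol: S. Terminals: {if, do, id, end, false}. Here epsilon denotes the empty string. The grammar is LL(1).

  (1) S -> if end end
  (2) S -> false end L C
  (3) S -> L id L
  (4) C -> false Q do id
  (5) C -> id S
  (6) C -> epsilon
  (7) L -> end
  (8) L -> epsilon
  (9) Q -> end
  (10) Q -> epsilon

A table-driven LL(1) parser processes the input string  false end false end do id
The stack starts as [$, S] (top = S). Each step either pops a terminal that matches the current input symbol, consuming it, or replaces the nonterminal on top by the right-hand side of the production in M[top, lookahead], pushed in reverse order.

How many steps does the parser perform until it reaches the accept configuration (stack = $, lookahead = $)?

      Stack            Input                        Action
   1  $ S              false end false end do id $  expand S -> false end L C
   2  $ C L end false  false end false end do id $  match false
   3  $ C L end        end false end do id $        match end
   4  $ C L            false end do id $            expand L -> epsilon
   5  $ C              false end do id $            expand C -> false Q do id
   6  $ id do Q false  false end do id $            match false
   7  $ id do Q        end do id $                  expand Q -> end
   8  $ id do end      end do id $                  match end
   9  $ id do          do id $                      match do
  10  $ id             id $                         match id
Accept reached after 10 steps.

10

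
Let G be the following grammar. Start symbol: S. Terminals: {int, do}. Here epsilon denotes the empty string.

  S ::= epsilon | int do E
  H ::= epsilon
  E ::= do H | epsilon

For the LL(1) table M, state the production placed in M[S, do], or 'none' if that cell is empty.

none

FIRST(S) = {epsilon, int}
FIRST(H) = {epsilon}
FIRST(E) = {epsilon, do}
FOLLOW(S) includes $ since S is the start symbol.
FOLLOW(S): S appears on no right-hand side. Thus FOLLOW(S) = {$}.
For S ::= epsilon: FIRST(epsilon) = {epsilon}, so it goes in M[S, t] for t ∈ {}; since epsilon ∈ FIRST, also for every t ∈ FOLLOW(S) = {$}.
For S ::= int do E: FIRST(int do E) = {int}, so it goes in M[S, t] for t ∈ {int}.
None of these place a production in M[S, do].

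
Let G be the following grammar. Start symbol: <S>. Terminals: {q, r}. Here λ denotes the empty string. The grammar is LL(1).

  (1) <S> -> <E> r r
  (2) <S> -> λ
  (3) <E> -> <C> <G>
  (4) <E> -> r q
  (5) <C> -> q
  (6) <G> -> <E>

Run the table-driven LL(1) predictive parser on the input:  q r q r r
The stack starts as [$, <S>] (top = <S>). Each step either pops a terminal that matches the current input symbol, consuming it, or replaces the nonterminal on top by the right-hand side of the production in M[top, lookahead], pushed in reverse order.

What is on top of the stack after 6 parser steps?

r

step 1: stack=$ <S>  input=q r q r r $  — expand <S> -> <E> r r
step 2: stack=$ r r <E>  input=q r q r r $  — expand <E> -> <C> <G>
step 3: stack=$ r r <G> <C>  input=q r q r r $  — expand <C> -> q
step 4: stack=$ r r <G> q  input=q r q r r $  — match q
step 5: stack=$ r r <G>  input=r q r r $  — expand <G> -> <E>
step 6: stack=$ r r <E>  input=r q r r $  — expand <E> -> r q
Stack after step 6: $ r r q r (top = r).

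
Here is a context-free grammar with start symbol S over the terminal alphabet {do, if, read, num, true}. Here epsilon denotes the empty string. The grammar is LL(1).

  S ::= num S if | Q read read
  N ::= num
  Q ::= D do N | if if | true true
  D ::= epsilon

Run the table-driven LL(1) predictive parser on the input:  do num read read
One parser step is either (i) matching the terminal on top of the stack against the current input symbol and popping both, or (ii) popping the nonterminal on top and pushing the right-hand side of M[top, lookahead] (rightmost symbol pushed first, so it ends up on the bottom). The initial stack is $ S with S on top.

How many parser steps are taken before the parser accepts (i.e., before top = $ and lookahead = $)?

8

step 1: stack=$ S  input=do num read read $  — expand S ::= Q read read
step 2: stack=$ read read Q  input=do num read read $  — expand Q ::= D do N
step 3: stack=$ read read N do D  input=do num read read $  — expand D ::= epsilon
step 4: stack=$ read read N do  input=do num read read $  — match do
step 5: stack=$ read read N  input=num read read $  — expand N ::= num
step 6: stack=$ read read num  input=num read read $  — match num
step 7: stack=$ read read  input=read read $  — match read
step 8: stack=$ read  input=read $  — match read
Accept reached after 8 steps.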